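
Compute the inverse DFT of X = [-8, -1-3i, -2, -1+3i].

x[n] = (1/4) Σ(k=0 to 3) X[k] · e^(2πikn/4)

Computing each x[n]:
x[0] = -3
x[1] = 0
x[2] = -2
x[3] = -3

x = [-3, 0, -2, -3]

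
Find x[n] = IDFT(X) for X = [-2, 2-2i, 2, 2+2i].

x[n] = (1/4) Σ(k=0 to 3) X[k] · e^(2πikn/4)

Computing each x[n]:
x[0] = 1
x[1] = 0
x[2] = -1
x[3] = -2

x = [1, 0, -1, -2]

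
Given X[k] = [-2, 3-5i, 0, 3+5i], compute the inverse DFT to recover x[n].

x[n] = (1/4) Σ(k=0 to 3) X[k] · e^(2πikn/4)

Computing each x[n]:
x[0] = 1
x[1] = 2
x[2] = -2
x[3] = -3

x = [1, 2, -2, -3]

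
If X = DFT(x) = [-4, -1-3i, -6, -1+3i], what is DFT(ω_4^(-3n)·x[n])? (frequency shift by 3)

Modulation property: DFT(ω_4^(-3n)·x[n]) = X[(k-3) mod 4], so circularly shift X by 3 positions.

X[k-3] = [-1-3i, -6, -1+3i, -4]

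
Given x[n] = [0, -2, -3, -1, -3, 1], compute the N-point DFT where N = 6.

X[k] = Σ(n=0 to 5) x[n] · ω_6^(nk)
where ω_6 = e^(-2πi/6)

Computing each X[k]:
X[0] = -8
X[1] = 3.5000+2.5981i
X[2] = 2.5000+2.5981i
X[3] = -4
X[4] = 2.5000-2.5981i
X[5] = 3.5000-2.5981i

X = [-8, 3.5000+2.5981i, 2.5000+2.5981i, -4, 2.5000-2.5981i, 3.5000-2.5981i]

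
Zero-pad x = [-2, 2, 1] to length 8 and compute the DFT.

Original 3-point DFT: [1, -3.5000-0.8660i, -3.5000+0.8660i]
Zero-padded 8-point DFT provides frequency interpolation.

DFT_8([x, 0, ...]) = [1, -0.5858-2.4142i, -3-2i, -3.4142-0.4142i, -3, -3.4142+0.4142i, -3+2i, -0.5858+2.4142i]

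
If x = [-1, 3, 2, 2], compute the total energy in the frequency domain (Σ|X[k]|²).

Parseval: Σ|x[n]|² = (1/N)Σ|X[k]|², so Σ|X[k]|² = N·Σ|x[n]|² = 4·18.0000

Σ|X[k]|² = N·Σ|x[n]|² = 4·18.0000 = 72.0000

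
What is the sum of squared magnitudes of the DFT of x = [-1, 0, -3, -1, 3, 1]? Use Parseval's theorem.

Parseval: Σ|x[n]|² = (1/N)Σ|X[k]|², so Σ|X[k]|² = N·Σ|x[n]|² = 6·21.0000

Σ|X[k]|² = N·Σ|x[n]|² = 6·21.0000 = 126.0000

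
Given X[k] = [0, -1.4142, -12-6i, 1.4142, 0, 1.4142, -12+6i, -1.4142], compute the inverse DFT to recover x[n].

x[n] = (1/8) Σ(k=0 to 7) X[k] · e^(2πikn/8)

Computing each x[n]:
x[0] = -3
x[1] = 1
x[2] = 3
x[3] = -1
x[4] = -3
x[5] = 2
x[6] = 3
x[7] = -2

x = [-3, 1, 3, -1, -3, 2, 3, -2]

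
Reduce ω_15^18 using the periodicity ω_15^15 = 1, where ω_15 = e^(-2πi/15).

Since ω_15^15 = 1, powers reduce modulo 15.
18 mod 15 = 3
So ω_15^18 = ω_15^3 = e^(-2πi·3/15)

ω_15^18 = ω_15^3 = 0.3090-0.9511i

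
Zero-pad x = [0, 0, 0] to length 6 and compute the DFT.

Original 3-point DFT: [0, 0, 0]
Zero-padded 6-point DFT provides frequency interpolation.

DFT_6([x, 0, ...]) = [0, 0, 0, 0, 0, 0]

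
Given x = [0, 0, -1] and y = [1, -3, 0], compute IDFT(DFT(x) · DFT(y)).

(x ⊛ y)[n] = Σ(m=0 to 2) x[m] · y[(n-m) mod 3]

Computing each output sample:
(x ⊛ y)[0] = 3
(x ⊛ y)[1] = 0
(x ⊛ y)[2] = -1

x ⊛ y = [3, 0, -1]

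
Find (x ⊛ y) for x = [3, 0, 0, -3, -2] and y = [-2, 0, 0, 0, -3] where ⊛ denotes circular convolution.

(x ⊛ y)[n] = Σ(m=0 to 4) x[m] · y[(n-m) mod 5]

Computing each output sample:
(x ⊛ y)[0] = -6
(x ⊛ y)[1] = 0
(x ⊛ y)[2] = 9
(x ⊛ y)[3] = 12
(x ⊛ y)[4] = -5

x ⊛ y = [-6, 0, 9, 12, -5]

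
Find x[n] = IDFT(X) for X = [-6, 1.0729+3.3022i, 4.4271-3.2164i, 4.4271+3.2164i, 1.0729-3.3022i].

x[n] = (1/5) Σ(k=0 to 4) X[k] · e^(2πikn/5)

Computing each x[n]:
x[0] = 1
x[1] = -3
x[2] = -3
x[3] = 1
x[4] = -2

x = [1, -3, -3, 1, -2]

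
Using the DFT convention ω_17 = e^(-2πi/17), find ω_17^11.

ω_17^11 = e^(-2πi·11/17)
= cos(-2π·11/17) + i·sin(-2π·11/17)
= cos(-22π/17) + i·sin(-22π/17)

ω_17^11 = cos(-22π/17) + i·sin(-22π/17) = -0.6026+0.7980i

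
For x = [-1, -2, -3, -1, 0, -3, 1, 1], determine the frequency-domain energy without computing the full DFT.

Parseval: Σ|x[n]|² = (1/N)Σ|X[k]|², so Σ|X[k]|² = N·Σ|x[n]|² = 8·26.0000

Σ|X[k]|² = N·Σ|x[n]|² = 8·26.0000 = 208.0000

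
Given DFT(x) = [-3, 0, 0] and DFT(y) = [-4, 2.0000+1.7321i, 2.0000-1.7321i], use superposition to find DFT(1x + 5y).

By linearity: DFT(1x + 5y) = 1·DFT(x) + 5·DFT(y)
= 1·[-3, 0, 0] + 5·[-4, 2.0000+1.7321i, 2.0000-1.7321i]

Computing element-wise:
Z[0] = 1·(-3) + 5·(-4) = -23
Z[1] = 1·(0) + 5·(2.0000+1.7321i) = 10.0000+8.6605i
Z[2] = 1·(0) + 5·(2.0000-1.7321i) = 10.0000-8.6605i

DFT(1x + 5y) = 1·X + 5·Y = [-23, 10.0000+8.6605i, 10.0000-8.6605i]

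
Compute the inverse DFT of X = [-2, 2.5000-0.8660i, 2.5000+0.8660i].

x[n] = (1/3) Σ(k=0 to 2) X[k] · e^(2πikn/3)

Computing each x[n]:
x[0] = 1
x[1] = -1
x[2] = -2

x = [1, -1, -2]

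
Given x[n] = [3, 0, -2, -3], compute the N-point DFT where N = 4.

X[k] = Σ(n=0 to 3) x[n] · ω_4^(nk)
where ω_4 = e^(-2πi/4)

Computing each X[k]:
X[0] = -2
X[1] = 5-3i
X[2] = 4
X[3] = 5+3i

X = [-2, 5-3i, 4, 5+3i]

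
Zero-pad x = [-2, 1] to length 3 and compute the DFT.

Original 2-point DFT: [-1, -3]
Zero-padded 3-point DFT provides frequency interpolation.

DFT_3([x, 0, ...]) = [-1, -2.5000-0.8660i, -2.5000+0.8660i]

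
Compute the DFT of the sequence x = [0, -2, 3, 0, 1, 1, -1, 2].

X[k] = Σ(n=0 to 7) x[n] · ω_8^(nk)
where ω_8 = e^(-2πi/8)

Computing each X[k]:
X[0] = 4
X[1] = -1.7071-0.4645i
X[2] = -1+3i
X[3] = -0.2929+7.5355i
X[4] = 2
X[5] = -0.2929-7.5355i
X[6] = -1-3i
X[7] = -1.7071+0.4645i

X = [4, -1.7071-0.4645i, -1+3i, -0.2929+7.5355i, 2, -0.2929-7.5355i, -1-3i, -1.7071+0.4645i]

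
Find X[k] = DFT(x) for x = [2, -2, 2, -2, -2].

X[k] = Σ(n=0 to 4) x[n] · ω_5^(nk)
where ω_5 = e^(-2πi/5)

Computing each X[k]:
X[0] = -2
X[1] = 0.7639-2.3511i
X[2] = 5.2361+3.8042i
X[3] = 5.2361-3.8042i
X[4] = 0.7639+2.3511i

X = [-2, 0.7639-2.3511i, 5.2361+3.8042i, 5.2361-3.8042i, 0.7639+2.3511i]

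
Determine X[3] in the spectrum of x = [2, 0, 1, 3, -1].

X[3] = Σ(n=0 to 4) x[n] · ω_5^(3n) where ω_5 = e^(-2πi/5)
= (2)·ω_5^0 + (0)·ω_5^3 + (1)·ω_5^6 + (3)·ω_5^9 + (-1)·ω_5^12

X[3] = 4.0451+2.4899i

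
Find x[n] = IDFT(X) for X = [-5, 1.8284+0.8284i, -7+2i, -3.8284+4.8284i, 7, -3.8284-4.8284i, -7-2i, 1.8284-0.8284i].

x[n] = (1/8) Σ(k=0 to 7) X[k] · e^(2πikn/8)

Computing each x[n]:
x[0] = -2
x[1] = -2
x[2] = 3
x[3] = -3
x[4] = -1
x[5] = -2
x[6] = 1
x[7] = 1

x = [-2, -2, 3, -3, -1, -2, 1, 1]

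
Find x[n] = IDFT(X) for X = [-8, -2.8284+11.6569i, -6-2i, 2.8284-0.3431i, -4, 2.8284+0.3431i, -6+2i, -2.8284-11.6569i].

x[n] = (1/8) Σ(k=0 to 7) X[k] · e^(2πikn/8)

Computing each x[n]:
x[0] = -3
x[1] = -3
x[2] = -3
x[3] = -2
x[4] = -3
x[5] = 3
x[6] = 3
x[7] = 0

x = [-3, -3, -3, -2, -3, 3, 3, 0]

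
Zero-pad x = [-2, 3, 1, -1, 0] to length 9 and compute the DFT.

Original 5-point DFT: [1, -1.0729-4.0287i, -4.4271+0.1388i, -4.4271-0.1388i, -1.0729+4.0287i]
Zero-padded 9-point DFT provides frequency interpolation.

DFT_9([x, 0, ...]) = [1, 0.9718-2.0471i, -1.9187-4.1625i, -5.0000-1.7321i, -3.5530+0.4828i, -3.5530-0.4828i, -5.0000+1.7321i, -1.9187+4.1625i, 0.9718+2.0471i]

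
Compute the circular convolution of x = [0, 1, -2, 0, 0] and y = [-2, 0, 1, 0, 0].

(x ⊛ y)[n] = Σ(m=0 to 4) x[m] · y[(n-m) mod 5]

Computing each output sample:
(x ⊛ y)[0] = 0
(x ⊛ y)[1] = -2
(x ⊛ y)[2] = 4
(x ⊛ y)[3] = 1
(x ⊛ y)[4] = -2

x ⊛ y = [0, -2, 4, 1, -2]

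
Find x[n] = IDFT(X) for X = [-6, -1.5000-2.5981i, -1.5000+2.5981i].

x[n] = (1/3) Σ(k=0 to 2) X[k] · e^(2πikn/3)

Computing each x[n]:
x[0] = -3
x[1] = 0
x[2] = -3

x = [-3, 0, -3]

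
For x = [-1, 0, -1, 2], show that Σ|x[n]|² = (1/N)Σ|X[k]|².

Time domain:
Σ|x[n]|² = |-1|² + |0|² + |-1|² + |2|² = 6.0000

Frequency domain:
(1/4)Σ|X[k]|² = (1/4)(|0|² + |2i|² + |-4|² + |-2i|²) = (1/4)·24.0000 = 6.0000

Both sides agree, confirming Parseval's theorem.

Σ|x[n]|² = (1/N)Σ|X[k]|² = 6.0000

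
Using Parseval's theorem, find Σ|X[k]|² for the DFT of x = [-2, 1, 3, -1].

Parseval: Σ|x[n]|² = (1/N)Σ|X[k]|², so Σ|X[k]|² = N·Σ|x[n]|² = 4·15.0000

Σ|X[k]|² = N·Σ|x[n]|² = 4·15.0000 = 60.0000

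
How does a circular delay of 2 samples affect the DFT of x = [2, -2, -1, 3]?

Time shift by 2: X_shifted[k] = ω_4^(2k) · X[k]
Shifted x = [-1, 3, 2, -2]

DFT(x[n-2]) = [2, -3-5i, 0, -3+5i]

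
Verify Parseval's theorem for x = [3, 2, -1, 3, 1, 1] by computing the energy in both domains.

Time domain:
Σ|x[n]|² = |3|² + |2|² + |-1|² + |3|² + |1|² + |1|² = 25.0000

Frequency domain:
(1/6)Σ|X[k]|² = (1/6)(|9|² + |1.5000+0.8660i|² + |4.5000-2.5981i|² + |-3|² + |4.5000+2.5981i|² + |1.5000-0.8660i|²) = (1/6)·150.0000 = 25.0000

Both sides agree, confirming Parseval's theorem.

Σ|x[n]|² = (1/N)Σ|X[k]|² = 25.0000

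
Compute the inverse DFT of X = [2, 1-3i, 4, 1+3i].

x[n] = (1/4) Σ(k=0 to 3) X[k] · e^(2πikn/4)

Computing each x[n]:
x[0] = 2
x[1] = 1
x[2] = 1
x[3] = -2

x = [2, 1, 1, -2]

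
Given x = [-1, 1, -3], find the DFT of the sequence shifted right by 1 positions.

Time shift by 1: X_shifted[k] = ω_3^(1k) · X[k]
Shifted x = [-3, -1, 1]

DFT(x[n-1]) = [-3, -3.0000+1.7321i, -3.0000-1.7321i]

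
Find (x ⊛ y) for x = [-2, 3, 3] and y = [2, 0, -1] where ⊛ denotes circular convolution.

(x ⊛ y)[n] = Σ(m=0 to 2) x[m] · y[(n-m) mod 3]

Computing each output sample:
(x ⊛ y)[0] = -7
(x ⊛ y)[1] = 3
(x ⊛ y)[2] = 8

x ⊛ y = [-7, 3, 8]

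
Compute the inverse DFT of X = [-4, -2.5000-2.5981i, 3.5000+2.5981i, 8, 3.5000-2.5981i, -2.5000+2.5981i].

x[n] = (1/6) Σ(k=0 to 5) X[k] · e^(2πikn/6)

Computing each x[n]:
x[0] = 1
x[1] = -3
x[2] = 2
x[3] = 0
x[4] = -1
x[5] = -3

x = [1, -3, 2, 0, -1, -3]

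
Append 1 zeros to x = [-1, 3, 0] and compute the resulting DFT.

Original 3-point DFT: [2, -2.5000-2.5981i, -2.5000+2.5981i]
Zero-padded 4-point DFT provides frequency interpolation.

DFT_4([x, 0, ...]) = [2, -1-3i, -4, -1+3i]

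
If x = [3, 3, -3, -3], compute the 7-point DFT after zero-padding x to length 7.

Original 4-point DFT: [0, 6-6i, 0, 6+6i]
Zero-padded 7-point DFT provides frequency interpolation.

DFT_7([x, 0, ...]) = [0, 8.2409+1.8809i, 3.1649-6.5719i, -0.9058-0.7224i, -0.9058+0.7224i, 3.1649+6.5719i, 8.2409-1.8809i]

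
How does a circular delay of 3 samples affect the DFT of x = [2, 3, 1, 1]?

Time shift by 3: X_shifted[k] = ω_4^(3k) · X[k]
Shifted x = [3, 1, 1, 2]

DFT(x[n-3]) = [7, 2+1i, 1, 2-1i]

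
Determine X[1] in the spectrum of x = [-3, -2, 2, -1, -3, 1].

X[1] = Σ(n=0 to 5) x[n] · ω_6^(1n) where ω_6 = e^(-2πi/6)
= (-3)·ω_6^0 + (-2)·ω_6^1 + (2)·ω_6^2 + (-1)·ω_6^3 + (-3)·ω_6^4 + (1)·ω_6^5

X[1] = -2.0000-1.7321i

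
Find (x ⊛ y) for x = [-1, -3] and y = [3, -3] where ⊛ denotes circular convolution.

(x ⊛ y)[n] = Σ(m=0 to 1) x[m] · y[(n-m) mod 2]

Computing each output sample:
(x ⊛ y)[0] = 6
(x ⊛ y)[1] = -6

x ⊛ y = [6, -6]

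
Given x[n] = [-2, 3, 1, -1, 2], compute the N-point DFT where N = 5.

X[k] = Σ(n=0 to 4) x[n] · ω_5^(nk)
where ω_5 = e^(-2πi/5)

Computing each X[k]:
X[0] = 3
X[1] = -0.4549-2.1266i
X[2] = -6.0451+1.3143i
X[3] = -6.0451-1.3143i
X[4] = -0.4549+2.1266i

X = [3, -0.4549-2.1266i, -6.0451+1.3143i, -6.0451-1.3143i, -0.4549+2.1266i]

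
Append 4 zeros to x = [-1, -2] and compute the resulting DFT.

Original 2-point DFT: [-3, 1]
Zero-padded 6-point DFT provides frequency interpolation.

DFT_6([x, 0, ...]) = [-3, -2.0000+1.7321i, 1.7321i, 1, -1.7321i, -2.0000-1.7321i]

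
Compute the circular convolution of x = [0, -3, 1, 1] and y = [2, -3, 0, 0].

(x ⊛ y)[n] = Σ(m=0 to 3) x[m] · y[(n-m) mod 4]

Computing each output sample:
(x ⊛ y)[0] = -3
(x ⊛ y)[1] = -6
(x ⊛ y)[2] = 11
(x ⊛ y)[3] = -1

x ⊛ y = [-3, -6, 11, -1]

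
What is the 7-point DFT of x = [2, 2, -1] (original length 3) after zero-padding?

Original 3-point DFT: [3, 1.5000-2.5981i, 1.5000+2.5981i]
Zero-padded 7-point DFT provides frequency interpolation.

DFT_7([x, 0, ...]) = [3, 3.4695-0.5887i, 2.4559-2.3837i, -0.4254-1.6496i, -0.4254+1.6496i, 2.4559+2.3837i, 3.4695+0.5887i]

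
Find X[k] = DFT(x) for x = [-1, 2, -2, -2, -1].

X[k] = Σ(n=0 to 4) x[n] · ω_5^(nk)
where ω_5 = e^(-2πi/5)

Computing each X[k]:
X[0] = -4
X[1] = 2.5451-2.8532i
X[2] = -3.0451-1.7634i
X[3] = -3.0451+1.7634i
X[4] = 2.5451+2.8532i

X = [-4, 2.5451-2.8532i, -3.0451-1.7634i, -3.0451+1.7634i, 2.5451+2.8532i]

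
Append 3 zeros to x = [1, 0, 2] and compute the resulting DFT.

Original 3-point DFT: [3, 1.7321i, -1.7321i]
Zero-padded 6-point DFT provides frequency interpolation.

DFT_6([x, 0, ...]) = [3, -1.7321i, 1.7321i, 3, -1.7321i, 1.7321i]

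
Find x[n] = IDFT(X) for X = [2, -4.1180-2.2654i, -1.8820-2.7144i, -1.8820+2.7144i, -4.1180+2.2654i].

x[n] = (1/5) Σ(k=0 to 4) X[k] · e^(2πikn/5)

Computing each x[n]:
x[0] = -2
x[1] = 2
x[2] = 1
x[3] = 2
x[4] = -1

x = [-2, 2, 1, 2, -1]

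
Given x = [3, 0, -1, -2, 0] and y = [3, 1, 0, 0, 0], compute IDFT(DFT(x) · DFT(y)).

(x ⊛ y)[n] = Σ(m=0 to 4) x[m] · y[(n-m) mod 5]

Computing each output sample:
(x ⊛ y)[0] = 9
(x ⊛ y)[1] = 3
(x ⊛ y)[2] = -3
(x ⊛ y)[3] = -7
(x ⊛ y)[4] = -2

x ⊛ y = [9, 3, -3, -7, -2]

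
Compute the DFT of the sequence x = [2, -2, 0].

X[k] = Σ(n=0 to 2) x[n] · ω_3^(nk)
where ω_3 = e^(-2πi/3)

Computing each X[k]:
X[0] = 0
X[1] = 3.0000+1.7321i
X[2] = 3.0000-1.7321i

X = [0, 3.0000+1.7321i, 3.0000-1.7321i]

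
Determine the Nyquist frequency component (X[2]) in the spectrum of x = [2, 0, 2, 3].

X[2] = Σ(n=0 to 3) x[n] · ω_4^(2n) where ω_4 = e^(-2πi/4)
= (2)·ω_4^0 + (0)·ω_4^2 + (2)·ω_4^4 + (3)·ω_4^6

X[2] = 1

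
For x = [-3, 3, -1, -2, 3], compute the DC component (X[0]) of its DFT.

X[0] = Σ(n=0 to 4) x[n] · ω_5^0 = Σ x[n]
= (-3) + (3) + (-1) + (-2) + (3)

X[0] = 0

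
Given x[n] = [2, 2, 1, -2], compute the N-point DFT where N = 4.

X[k] = Σ(n=0 to 3) x[n] · ω_4^(nk)
where ω_4 = e^(-2πi/4)

Computing each X[k]:
X[0] = 3
X[1] = 1-4i
X[2] = 3
X[3] = 1+4i

X = [3, 1-4i, 3, 1+4i]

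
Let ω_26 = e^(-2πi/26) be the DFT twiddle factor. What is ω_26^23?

ω_26^23 = e^(-2πi·23/26)
= cos(-2π·23/26) + i·sin(-2π·23/26)
= cos(-46π/26) + i·sin(-46π/26)

ω_26^23 = cos(-46π/26) + i·sin(-46π/26) = 0.7485+0.6631i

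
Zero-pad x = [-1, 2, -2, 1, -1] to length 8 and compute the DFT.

Original 5-point DFT: [-1, 0.1180-1.0898i, -2.1180-4.6165i, -2.1180+4.6165i, 0.1180+1.0898i]
Zero-padded 8-point DFT provides frequency interpolation.

DFT_8([x, 0, ...]) = [-1, 0.7071-0.1213i, -1i, -0.7071-4.1213i, -7, -0.7071+4.1213i, 1i, 0.7071+0.1213i]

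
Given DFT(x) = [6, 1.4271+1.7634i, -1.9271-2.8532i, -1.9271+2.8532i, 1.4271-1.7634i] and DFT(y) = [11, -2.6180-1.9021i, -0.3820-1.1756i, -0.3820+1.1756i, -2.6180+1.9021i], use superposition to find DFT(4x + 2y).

By linearity: DFT(4x + 2y) = 4·DFT(x) + 2·DFT(y)
= 4·[6, 1.4271+1.7634i, -1.9271-2.8532i, -1.9271+2.8532i, 1.4271-1.7634i] + 2·[11, -2.6180-1.9021i, -0.3820-1.1756i, -0.3820+1.1756i, -2.6180+1.9021i]

Computing element-wise:
Z[0] = 4·(6) + 2·(11) = 46
Z[1] = 4·(1.4271+1.7634i) + 2·(-2.6180-1.9021i) = 0.4724+3.2494i
Z[2] = 4·(-1.9271-2.8532i) + 2·(-0.3820-1.1756i) = -8.4724-13.7640i
Z[3] = 4·(-1.9271+2.8532i) + 2·(-0.3820+1.1756i) = -8.4724+13.7640i
Z[4] = 4·(1.4271-1.7634i) + 2·(-2.6180+1.9021i) = 0.4724-3.2494i

DFT(4x + 2y) = 4·X + 2·Y = [46, 0.4724+3.2494i, -8.4724-13.7640i, -8.4724+13.7640i, 0.4724-3.2494i]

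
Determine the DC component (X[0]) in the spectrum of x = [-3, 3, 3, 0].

X[0] = Σ(n=0 to 3) x[n] · ω_4^0 = Σ x[n]
= (-3) + (3) + (3) + (0)

X[0] = 3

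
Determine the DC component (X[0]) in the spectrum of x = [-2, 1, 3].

X[0] = Σ(n=0 to 2) x[n] · ω_3^0 = Σ x[n]
= (-2) + (1) + (3)

X[0] = 2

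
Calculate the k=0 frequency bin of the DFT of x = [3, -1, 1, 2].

X[0] = Σ(n=0 to 3) x[n] · ω_4^0 = Σ x[n]
= (3) + (-1) + (1) + (2)

X[0] = 5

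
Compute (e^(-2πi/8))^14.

Since ω_8^8 = 1, powers reduce modulo 8.
14 mod 8 = 6
So ω_8^14 = ω_8^6 = e^(-2πi·6/8)

ω_8^14 = ω_8^6 = 1i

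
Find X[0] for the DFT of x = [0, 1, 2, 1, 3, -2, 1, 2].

X[0] = Σ(n=0 to 7) x[n] · ω_8^0 = Σ x[n]
= (0) + (1) + (2) + (1) + (3) + (-2) + (1) + (2)

X[0] = 8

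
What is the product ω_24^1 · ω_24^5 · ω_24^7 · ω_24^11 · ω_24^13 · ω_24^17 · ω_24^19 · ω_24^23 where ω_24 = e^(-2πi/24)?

The primitive 24th roots of unity are ω_24^k for k coprime to 24: k ∈ {1, 5, 7, 11, 13, 17, 19, 23}
Their product equals the constant term of the cyclotomic polynomial Φ_24(x) up to sign.
For n ≥ 3, the product of all primitive nth roots of unity is 1. (For n=1 it is 1; for n=2 it is -1.)

1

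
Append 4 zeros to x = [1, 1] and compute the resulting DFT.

Original 2-point DFT: [2, 0]
Zero-padded 6-point DFT provides frequency interpolation.

DFT_6([x, 0, ...]) = [2, 1.5000-0.8660i, 0.5000-0.8660i, 0, 0.5000+0.8660i, 1.5000+0.8660i]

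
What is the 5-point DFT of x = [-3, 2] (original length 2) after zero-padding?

Original 2-point DFT: [-1, -5]
Zero-padded 5-point DFT provides frequency interpolation.

DFT_5([x, 0, ...]) = [-1, -2.3820-1.9021i, -4.6180-1.1756i, -4.6180+1.1756i, -2.3820+1.9021i]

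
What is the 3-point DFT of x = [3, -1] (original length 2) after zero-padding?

Original 2-point DFT: [2, 4]
Zero-padded 3-point DFT provides frequency interpolation.

DFT_3([x, 0, ...]) = [2, 3.5000+0.8660i, 3.5000-0.8660i]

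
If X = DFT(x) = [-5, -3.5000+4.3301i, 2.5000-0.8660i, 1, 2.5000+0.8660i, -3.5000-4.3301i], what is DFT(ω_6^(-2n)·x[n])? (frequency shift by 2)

Modulation property: DFT(ω_6^(-2n)·x[n]) = X[(k-2) mod 6], so circularly shift X by 2 positions.

X[k-2] = [2.5000+0.8660i, -3.5000-4.3301i, -5, -3.5000+4.3301i, 2.5000-0.8660i, 1]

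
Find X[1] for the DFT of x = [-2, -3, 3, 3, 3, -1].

X[1] = Σ(n=0 to 5) x[n] · ω_6^(1n) where ω_6 = e^(-2πi/6)
= (-2)·ω_6^0 + (-3)·ω_6^1 + (3)·ω_6^2 + (3)·ω_6^3 + (3)·ω_6^4 + (-1)·ω_6^5

X[1] = -10.0000+1.7321i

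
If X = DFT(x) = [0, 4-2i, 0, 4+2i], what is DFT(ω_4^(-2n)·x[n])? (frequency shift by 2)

Modulation property: DFT(ω_4^(-2n)·x[n]) = X[(k-2) mod 4], so circularly shift X by 2 positions.

X[k-2] = [0, 4+2i, 0, 4-2i]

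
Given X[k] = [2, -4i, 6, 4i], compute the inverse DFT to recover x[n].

x[n] = (1/4) Σ(k=0 to 3) X[k] · e^(2πikn/4)

Computing each x[n]:
x[0] = 2
x[1] = 1
x[2] = 2
x[3] = -3

x = [2, 1, 2, -3]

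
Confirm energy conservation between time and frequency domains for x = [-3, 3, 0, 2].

Time domain:
Σ|x[n]|² = |-3|² + |3|² + |0|² + |2|² = 22.0000

Frequency domain:
(1/4)Σ|X[k]|² = (1/4)(|2|² + |-3-1i|² + |-8|² + |-3+1i|²) = (1/4)·88.0000 = 22.0000

Both sides agree, confirming Parseval's theorem.

Σ|x[n]|² = (1/N)Σ|X[k]|² = 22.0000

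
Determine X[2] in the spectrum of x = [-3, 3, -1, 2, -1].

X[2] = Σ(n=0 to 4) x[n] · ω_5^(2n) where ω_5 = e^(-2πi/5)
= (-3)·ω_5^0 + (3)·ω_5^2 + (-1)·ω_5^4 + (2)·ω_5^6 + (-1)·ω_5^8

X[2] = -4.3090-5.2043i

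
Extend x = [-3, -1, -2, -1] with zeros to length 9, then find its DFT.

Original 4-point DFT: [-7, -1, -3, -1]
Zero-padded 9-point DFT provides frequency interpolation.

DFT_9([x, 0, ...]) = [-7, -3.6133+3.4784i, -0.7943+0.8028i, -2.5000-0.8660i, -3.0924-0.0775i, -3.0924+0.0775i, -2.5000+0.8660i, -0.7943-0.8028i, -3.6133-3.4784i]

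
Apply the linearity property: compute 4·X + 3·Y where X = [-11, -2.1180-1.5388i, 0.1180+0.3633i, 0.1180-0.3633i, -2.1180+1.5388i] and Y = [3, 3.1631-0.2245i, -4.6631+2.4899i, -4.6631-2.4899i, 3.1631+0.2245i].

By linearity: DFT(4x + 3y) = 4·DFT(x) + 3·DFT(y)
= 4·[-11, -2.1180-1.5388i, 0.1180+0.3633i, 0.1180-0.3633i, -2.1180+1.5388i] + 3·[3, 3.1631-0.2245i, -4.6631+2.4899i, -4.6631-2.4899i, 3.1631+0.2245i]

Computing element-wise:
Z[0] = 4·(-11) + 3·(3) = -35
Z[1] = 4·(-2.1180-1.5388i) + 3·(3.1631-0.2245i) = 1.0173-6.8287i
Z[2] = 4·(0.1180+0.3633i) + 3·(-4.6631+2.4899i) = -13.5173+8.9229i
Z[3] = 4·(0.1180-0.3633i) + 3·(-4.6631-2.4899i) = -13.5173-8.9229i
Z[4] = 4·(-2.1180+1.5388i) + 3·(3.1631+0.2245i) = 1.0173+6.8287i

DFT(4x + 3y) = 4·X + 3·Y = [-35, 1.0173-6.8287i, -13.5173+8.9229i, -13.5173-8.9229i, 1.0173+6.8287i]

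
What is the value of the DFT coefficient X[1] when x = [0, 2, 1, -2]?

X[1] = Σ(n=0 to 3) x[n] · ω_4^(1n) where ω_4 = e^(-2πi/4)
= (0)·ω_4^0 + (2)·ω_4^1 + (1)·ω_4^2 + (-2)·ω_4^3

X[1] = -1-4i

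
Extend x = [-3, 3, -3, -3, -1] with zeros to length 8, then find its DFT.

Original 5-point DFT: [-7, 2.4721-3.8042i, -6.4721-2.3511i, -6.4721+2.3511i, 2.4721+3.8042i]
Zero-padded 8-point DFT provides frequency interpolation.

DFT_8([x, 0, ...]) = [-7, 2.2426+3.0000i, -1-6i, -6.2426-3.0000i, -7, -6.2426+3.0000i, -1+6i, 2.2426-3.0000i]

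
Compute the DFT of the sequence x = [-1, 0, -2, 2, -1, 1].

X[k] = Σ(n=0 to 5) x[n] · ω_6^(nk)
where ω_6 = e^(-2πi/6)

Computing each X[k]:
X[0] = -1
X[1] = -1.0000+1.7321i
X[2] = 2
X[3] = -7
X[4] = 2
X[5] = -1.0000-1.7321i

X = [-1, -1.0000+1.7321i, 2, -7, 2, -1.0000-1.7321i]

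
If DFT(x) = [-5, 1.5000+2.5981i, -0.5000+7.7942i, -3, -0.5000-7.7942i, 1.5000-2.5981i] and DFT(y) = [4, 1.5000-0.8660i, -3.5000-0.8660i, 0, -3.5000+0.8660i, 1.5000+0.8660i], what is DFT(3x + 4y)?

By linearity: DFT(3x + 4y) = 3·DFT(x) + 4·DFT(y)
= 3·[-5, 1.5000+2.5981i, -0.5000+7.7942i, -3, -0.5000-7.7942i, 1.5000-2.5981i] + 4·[4, 1.5000-0.8660i, -3.5000-0.8660i, 0, -3.5000+0.8660i, 1.5000+0.8660i]

Computing element-wise:
Z[0] = 3·(-5) + 4·(4) = 1
Z[1] = 3·(1.5000+2.5981i) + 4·(1.5000-0.8660i) = 10.5000+4.3303i
Z[2] = 3·(-0.5000+7.7942i) + 4·(-3.5000-0.8660i) = -15.5000+19.9186i
Z[3] = 3·(-3) + 4·(0) = -9
Z[4] = 3·(-0.5000-7.7942i) + 4·(-3.5000+0.8660i) = -15.5000-19.9186i
Z[5] = 3·(1.5000-2.5981i) + 4·(1.5000+0.8660i) = 10.5000-4.3303i

DFT(3x + 4y) = 3·X + 4·Y = [1, 10.5000+4.3303i, -15.5000+19.9186i, -9, -15.5000-19.9186i, 10.5000-4.3303i]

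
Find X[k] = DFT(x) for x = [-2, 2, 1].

X[k] = Σ(n=0 to 2) x[n] · ω_3^(nk)
where ω_3 = e^(-2πi/3)

Computing each X[k]:
X[0] = 1
X[1] = -3.5000-0.8660i
X[2] = -3.5000+0.8660i

X = [1, -3.5000-0.8660i, -3.5000+0.8660i]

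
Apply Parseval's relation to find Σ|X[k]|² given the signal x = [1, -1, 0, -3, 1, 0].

Parseval: Σ|x[n]|² = (1/N)Σ|X[k]|², so Σ|X[k]|² = N·Σ|x[n]|² = 6·12.0000

Σ|X[k]|² = N·Σ|x[n]|² = 6·12.0000 = 72.0000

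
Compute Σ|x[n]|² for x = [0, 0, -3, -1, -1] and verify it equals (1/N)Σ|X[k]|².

Time domain:
Σ|x[n]|² = |0|² + |0|² + |-3|² + |-1|² + |-1|² = 11.0000

Frequency domain:
(1/5)Σ|X[k]|² = (1/5)(|-5|² + |2.9271+0.2245i|² + |-0.4271-2.4899i|² + |-0.4271+2.4899i|² + |2.9271-0.2245i|²) = (1/5)·55.0000 = 11.0000

Both sides agree, confirming Parseval's theorem.

Σ|x[n]|² = (1/N)Σ|X[k]|² = 11.0000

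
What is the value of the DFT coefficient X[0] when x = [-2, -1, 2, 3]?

X[0] = Σ(n=0 to 3) x[n] · ω_4^0 = Σ x[n]
= (-2) + (-1) + (2) + (3)

X[0] = 2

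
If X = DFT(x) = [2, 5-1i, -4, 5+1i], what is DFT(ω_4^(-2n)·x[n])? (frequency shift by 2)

Modulation property: DFT(ω_4^(-2n)·x[n]) = X[(k-2) mod 4], so circularly shift X by 2 positions.

X[k-2] = [-4, 5+1i, 2, 5-1i]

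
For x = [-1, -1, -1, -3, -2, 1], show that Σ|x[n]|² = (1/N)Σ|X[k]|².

Time domain:
Σ|x[n]|² = |-1|² + |-1|² + |-1|² + |-3|² + |-2|² + |1|² = 17.0000

Frequency domain:
(1/6)Σ|X[k]|² = (1/6)(|-7|² + |3.5000+0.8660i|² + |-2.5000+2.5981i|² + |-1|² + |-2.5000-2.5981i|² + |3.5000-0.8660i|²) = (1/6)·102.0000 = 17.0000

Both sides agree, confirming Parseval's theorem.

Σ|x[n]|² = (1/N)Σ|X[k]|² = 17.0000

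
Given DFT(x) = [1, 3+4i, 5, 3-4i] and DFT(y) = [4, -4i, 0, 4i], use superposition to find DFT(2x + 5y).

By linearity: DFT(2x + 5y) = 2·DFT(x) + 5·DFT(y)
= 2·[1, 3+4i, 5, 3-4i] + 5·[4, -4i, 0, 4i]

Computing element-wise:
Z[0] = 2·(1) + 5·(4) = 22
Z[1] = 2·(3+4i) + 5·(-4i) = 6-12i
Z[2] = 2·(5) + 5·(0) = 10
Z[3] = 2·(3-4i) + 5·(4i) = 6+12i

DFT(2x + 5y) = 2·X + 5·Y = [22, 6-12i, 10, 6+12i]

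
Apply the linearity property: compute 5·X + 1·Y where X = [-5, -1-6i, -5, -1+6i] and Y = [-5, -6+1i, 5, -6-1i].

By linearity: DFT(5x + 1y) = 5·DFT(x) + 1·DFT(y)
= 5·[-5, -1-6i, -5, -1+6i] + 1·[-5, -6+1i, 5, -6-1i]

Computing element-wise:
Z[0] = 5·(-5) + 1·(-5) = -30
Z[1] = 5·(-1-6i) + 1·(-6+1i) = -11-29i
Z[2] = 5·(-5) + 1·(5) = -20
Z[3] = 5·(-1+6i) + 1·(-6-1i) = -11+29i

DFT(5x + 1y) = 5·X + 1·Y = [-30, -11-29i, -20, -11+29i]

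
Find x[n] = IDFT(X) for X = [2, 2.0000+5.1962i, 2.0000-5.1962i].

x[n] = (1/3) Σ(k=0 to 2) X[k] · e^(2πikn/3)

Computing each x[n]:
x[0] = 2
x[1] = -3
x[2] = 3

x = [2, -3, 3]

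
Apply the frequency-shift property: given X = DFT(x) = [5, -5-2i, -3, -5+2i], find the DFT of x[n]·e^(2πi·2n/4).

Modulation property: DFT(ω_4^(-2n)·x[n]) = X[(k-2) mod 4], so circularly shift X by 2 positions.

X[k-2] = [-3, -5+2i, 5, -5-2i]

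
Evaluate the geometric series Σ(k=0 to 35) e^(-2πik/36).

Sum of all nth roots of unity equals 0 for n > 1 (geometric series with r ≠ 1).

0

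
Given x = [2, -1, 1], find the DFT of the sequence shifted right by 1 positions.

Time shift by 1: X_shifted[k] = ω_3^(1k) · X[k]
Shifted x = [1, 2, -1]

DFT(x[n-1]) = [2, 0.5000-2.5981i, 0.5000+2.5981i]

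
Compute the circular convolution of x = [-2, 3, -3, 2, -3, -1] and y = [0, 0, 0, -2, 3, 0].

(x ⊛ y)[n] = Σ(m=0 to 5) x[m] · y[(n-m) mod 6]

Computing each output sample:
(x ⊛ y)[0] = -13
(x ⊛ y)[1] = 12
(x ⊛ y)[2] = -7
(x ⊛ y)[3] = 1
(x ⊛ y)[4] = -12
(x ⊛ y)[5] = 15

x ⊛ y = [-13, 12, -7, 1, -12, 15]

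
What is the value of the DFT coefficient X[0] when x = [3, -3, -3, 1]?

X[0] = Σ(n=0 to 3) x[n] · ω_4^0 = Σ x[n]
= (3) + (-3) + (-3) + (1)

X[0] = -2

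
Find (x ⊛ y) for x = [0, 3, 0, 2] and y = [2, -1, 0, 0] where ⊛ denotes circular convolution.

(x ⊛ y)[n] = Σ(m=0 to 3) x[m] · y[(n-m) mod 4]

Computing each output sample:
(x ⊛ y)[0] = -2
(x ⊛ y)[1] = 6
(x ⊛ y)[2] = -3
(x ⊛ y)[3] = 4

x ⊛ y = [-2, 6, -3, 4]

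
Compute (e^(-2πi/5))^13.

Since ω_5^5 = 1, powers reduce modulo 5.
13 mod 5 = 3
So ω_5^13 = ω_5^3 = e^(-2πi·3/5)

ω_5^13 = ω_5^3 = -0.8090+0.5878i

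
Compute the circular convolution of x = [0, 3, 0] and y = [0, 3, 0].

(x ⊛ y)[n] = Σ(m=0 to 2) x[m] · y[(n-m) mod 3]

Computing each output sample:
(x ⊛ y)[0] = 0
(x ⊛ y)[1] = 0
(x ⊛ y)[2] = 9

x ⊛ y = [0, 0, 9]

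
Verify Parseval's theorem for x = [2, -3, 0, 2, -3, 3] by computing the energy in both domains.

Time domain:
Σ|x[n]|² = |2|² + |-3|² + |0|² + |2|² + |-3|² + |3|² = 35.0000

Frequency domain:
(1/6)Σ|X[k]|² = (1/6)(|1|² + |1.5000+2.5981i|² + |5.5000+7.7942i|² + |-3|² + |5.5000-7.7942i|² + |1.5000-2.5981i|²) = (1/6)·210.0000 = 35.0000

Both sides agree, confirming Parseval's theorem.

Σ|x[n]|² = (1/N)Σ|X[k]|² = 35.0000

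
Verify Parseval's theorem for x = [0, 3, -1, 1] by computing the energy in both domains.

Time domain:
Σ|x[n]|² = |0|² + |3|² + |-1|² + |1|² = 11.0000

Frequency domain:
(1/4)Σ|X[k]|² = (1/4)(|3|² + |1-2i|² + |-5|² + |1+2i|²) = (1/4)·44.0000 = 11.0000

Both sides agree, confirming Parseval's theorem.

Σ|x[n]|² = (1/N)Σ|X[k]|² = 11.0000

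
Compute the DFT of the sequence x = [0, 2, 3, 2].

X[k] = Σ(n=0 to 3) x[n] · ω_4^(nk)
where ω_4 = e^(-2πi/4)

Computing each X[k]:
X[0] = 7
X[1] = -3
X[2] = -1
X[3] = -3

X = [7, -3, -1, -3]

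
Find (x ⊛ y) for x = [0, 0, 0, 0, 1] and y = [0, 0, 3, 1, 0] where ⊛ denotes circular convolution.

(x ⊛ y)[n] = Σ(m=0 to 4) x[m] · y[(n-m) mod 5]

Computing each output sample:
(x ⊛ y)[0] = 0
(x ⊛ y)[1] = 3
(x ⊛ y)[2] = 1
(x ⊛ y)[3] = 0
(x ⊛ y)[4] = 0

x ⊛ y = [0, 3, 1, 0, 0]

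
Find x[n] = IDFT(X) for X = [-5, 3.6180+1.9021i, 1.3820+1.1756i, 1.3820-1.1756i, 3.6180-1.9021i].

x[n] = (1/5) Σ(k=0 to 4) X[k] · e^(2πikn/5)

Computing each x[n]:
x[0] = 1
x[1] = -2
x[2] = -2
x[3] = -2
x[4] = 0

x = [1, -2, -2, -2, 0]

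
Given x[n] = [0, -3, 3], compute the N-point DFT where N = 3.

X[k] = Σ(n=0 to 2) x[n] · ω_3^(nk)
where ω_3 = e^(-2πi/3)

Computing each X[k]:
X[0] = 0
X[1] = 5.1962i
X[2] = -5.1962i

X = [0, 5.1962i, -5.1962i]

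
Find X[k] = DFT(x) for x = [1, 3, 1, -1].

X[k] = Σ(n=0 to 3) x[n] · ω_4^(nk)
where ω_4 = e^(-2πi/4)

Computing each X[k]:
X[0] = 4
X[1] = -4i
X[2] = 0
X[3] = 4i

X = [4, -4i, 0, 4i]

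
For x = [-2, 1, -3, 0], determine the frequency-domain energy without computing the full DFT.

Parseval: Σ|x[n]|² = (1/N)Σ|X[k]|², so Σ|X[k]|² = N·Σ|x[n]|² = 4·14.0000

Σ|X[k]|² = N·Σ|x[n]|² = 4·14.0000 = 56.0000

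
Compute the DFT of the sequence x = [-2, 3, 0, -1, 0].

X[k] = Σ(n=0 to 4) x[n] · ω_5^(nk)
where ω_5 = e^(-2πi/5)

Computing each X[k]:
X[0] = 0
X[1] = -0.2639-3.4410i
X[2] = -4.7361-0.8123i
X[3] = -4.7361+0.8123i
X[4] = -0.2639+3.4410i

X = [0, -0.2639-3.4410i, -4.7361-0.8123i, -4.7361+0.8123i, -0.2639+3.4410i]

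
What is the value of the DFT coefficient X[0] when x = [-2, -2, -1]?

X[0] = Σ(n=0 to 2) x[n] · ω_3^0 = Σ x[n]
= (-2) + (-2) + (-1)

X[0] = -5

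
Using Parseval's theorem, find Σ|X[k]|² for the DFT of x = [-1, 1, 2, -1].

Parseval: Σ|x[n]|² = (1/N)Σ|X[k]|², so Σ|X[k]|² = N·Σ|x[n]|² = 4·7.0000

Σ|X[k]|² = N·Σ|x[n]|² = 4·7.0000 = 28.0000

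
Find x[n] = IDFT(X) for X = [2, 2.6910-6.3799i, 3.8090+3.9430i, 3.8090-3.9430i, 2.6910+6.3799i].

x[n] = (1/5) Σ(k=0 to 4) X[k] · e^(2πikn/5)

Computing each x[n]:
x[0] = 3
x[1] = 1
x[2] = 3
x[3] = -3
x[4] = -2

x = [3, 1, 3, -3, -2]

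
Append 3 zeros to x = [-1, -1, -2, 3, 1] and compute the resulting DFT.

Original 5-point DFT: [0, -1.8090+4.8410i, -0.6910-3.5797i, -0.6910+3.5797i, -1.8090-4.8410i]
Zero-padded 8-point DFT provides frequency interpolation.

DFT_8([x, 0, ...]) = [0, -4.8284+0.5858i, 2+4i, 0.8284-3.4142i, -4, 0.8284+3.4142i, 2-4i, -4.8284-0.5858i]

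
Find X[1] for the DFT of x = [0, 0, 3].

X[1] = Σ(n=0 to 2) x[n] · ω_3^(1n) where ω_3 = e^(-2πi/3)
= (0)·ω_3^0 + (0)·ω_3^1 + (3)·ω_3^2

X[1] = -1.5000+2.5981i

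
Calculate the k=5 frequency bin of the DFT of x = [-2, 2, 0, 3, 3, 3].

X[5] = Σ(n=0 to 5) x[n] · ω_6^(5n) where ω_6 = e^(-2πi/6)
= (-2)·ω_6^0 + (2)·ω_6^5 + (0)·ω_6^10 + (3)·ω_6^15 + (3)·ω_6^20 + (3)·ω_6^25

X[5] = -4.0000-3.4641i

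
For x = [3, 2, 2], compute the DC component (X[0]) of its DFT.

X[0] = Σ(n=0 to 2) x[n] · ω_3^0 = Σ x[n]
= (3) + (2) + (2)

X[0] = 7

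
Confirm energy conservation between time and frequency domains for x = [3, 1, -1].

Time domain:
Σ|x[n]|² = |3|² + |1|² + |-1|² = 11.0000

Frequency domain:
(1/3)Σ|X[k]|² = (1/3)(|3|² + |3.0000-1.7321i|² + |3.0000+1.7321i|²) = (1/3)·33.0000 = 11.0000

Both sides agree, confirming Parseval's theorem.

Σ|x[n]|² = (1/N)Σ|X[k]|² = 11.0000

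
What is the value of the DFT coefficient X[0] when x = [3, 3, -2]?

X[0] = Σ(n=0 to 2) x[n] · ω_3^0 = Σ x[n]
= (3) + (3) + (-2)

X[0] = 4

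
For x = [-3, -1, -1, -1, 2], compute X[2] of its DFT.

X[2] = Σ(n=0 to 4) x[n] · ω_5^(2n) where ω_5 = e^(-2πi/5)
= (-3)·ω_5^0 + (-1)·ω_5^2 + (-1)·ω_5^4 + (-1)·ω_5^6 + (2)·ω_5^8

X[2] = -4.4271+1.7634i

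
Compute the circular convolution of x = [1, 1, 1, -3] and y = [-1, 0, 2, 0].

(x ⊛ y)[n] = Σ(m=0 to 3) x[m] · y[(n-m) mod 4]

Computing each output sample:
(x ⊛ y)[0] = 1
(x ⊛ y)[1] = -7
(x ⊛ y)[2] = 1
(x ⊛ y)[3] = 5

x ⊛ y = [1, -7, 1, 5]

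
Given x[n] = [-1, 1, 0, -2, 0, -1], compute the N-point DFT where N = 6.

X[k] = Σ(n=0 to 5) x[n] · ω_6^(nk)
where ω_6 = e^(-2πi/6)

Computing each X[k]:
X[0] = -3
X[1] = 1.0000-1.7321i
X[2] = -3.0000-1.7321i
X[3] = 1
X[4] = -3.0000+1.7321i
X[5] = 1.0000+1.7321i

X = [-3, 1.0000-1.7321i, -3.0000-1.7321i, 1, -3.0000+1.7321i, 1.0000+1.7321i]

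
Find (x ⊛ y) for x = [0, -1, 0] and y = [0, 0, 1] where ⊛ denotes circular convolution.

(x ⊛ y)[n] = Σ(m=0 to 2) x[m] · y[(n-m) mod 3]

Computing each output sample:
(x ⊛ y)[0] = -1
(x ⊛ y)[1] = 0
(x ⊛ y)[2] = 0

x ⊛ y = [-1, 0, 0]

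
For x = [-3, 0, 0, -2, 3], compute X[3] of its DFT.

X[3] = Σ(n=0 to 4) x[n] · ω_5^(3n) where ω_5 = e^(-2πi/5)
= (-3)·ω_5^0 + (0)·ω_5^3 + (0)·ω_5^6 + (-2)·ω_5^9 + (3)·ω_5^12

X[3] = -6.0451-3.6655i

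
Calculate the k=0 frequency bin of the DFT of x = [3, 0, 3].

X[0] = Σ(n=0 to 2) x[n] · ω_3^0 = Σ x[n]
= (3) + (0) + (3)

X[0] = 6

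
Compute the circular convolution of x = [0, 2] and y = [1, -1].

(x ⊛ y)[n] = Σ(m=0 to 1) x[m] · y[(n-m) mod 2]

Computing each output sample:
(x ⊛ y)[0] = -2
(x ⊛ y)[1] = 2

x ⊛ y = [-2, 2]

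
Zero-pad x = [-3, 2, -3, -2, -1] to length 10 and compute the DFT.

Original 5-point DFT: [-7, 1.3541-2.2654i, -5.3541-2.7144i, -5.3541+2.7144i, 1.3541+2.2654i]
Zero-padded 10-point DFT provides frequency interpolation.

DFT_10([x, 0, ...]) = [-7, -0.8820+4.1675i, 1.3541-2.2654i, -3.1180-3.8900i, -5.3541-2.7144i, -7, -5.3541+2.7144i, -3.1180+3.8900i, 1.3541+2.2654i, -0.8820-4.1675i]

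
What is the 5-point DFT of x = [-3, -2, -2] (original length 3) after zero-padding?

Original 3-point DFT: [-7, -1, -1]
Zero-padded 5-point DFT provides frequency interpolation.

DFT_5([x, 0, ...]) = [-7, -2.0000+3.0777i, -2.0000-0.7265i, -2.0000+0.7265i, -2.0000-3.0777i]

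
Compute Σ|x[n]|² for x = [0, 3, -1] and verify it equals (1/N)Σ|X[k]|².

Time domain:
Σ|x[n]|² = |0|² + |3|² + |-1|² = 10.0000

Frequency domain:
(1/3)Σ|X[k]|² = (1/3)(|2|² + |-1.0000-3.4641i|² + |-1.0000+3.4641i|²) = (1/3)·30.0000 = 10.0000

Both sides agree, confirming Parseval's theorem.

Σ|x[n]|² = (1/N)Σ|X[k]|² = 10.0000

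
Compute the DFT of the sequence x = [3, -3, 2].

X[k] = Σ(n=0 to 2) x[n] · ω_3^(nk)
where ω_3 = e^(-2πi/3)

Computing each X[k]:
X[0] = 2
X[1] = 3.5000+4.3301i
X[2] = 3.5000-4.3301i

X = [2, 3.5000+4.3301i, 3.5000-4.3301i]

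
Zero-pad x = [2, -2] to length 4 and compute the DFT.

Original 2-point DFT: [0, 4]
Zero-padded 4-point DFT provides frequency interpolation.

DFT_4([x, 0, ...]) = [0, 2+2i, 4, 2-2i]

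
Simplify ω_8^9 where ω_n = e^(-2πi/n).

Since ω_8^8 = 1, powers reduce modulo 8.
9 mod 8 = 1
So ω_8^9 = ω_8^1 = e^(-2πi·1/8)

ω_8^9 = ω_8^1 = 0.7071-0.7071i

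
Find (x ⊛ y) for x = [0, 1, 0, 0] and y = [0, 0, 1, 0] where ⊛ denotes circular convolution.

(x ⊛ y)[n] = Σ(m=0 to 3) x[m] · y[(n-m) mod 4]

Computing each output sample:
(x ⊛ y)[0] = 0
(x ⊛ y)[1] = 0
(x ⊛ y)[2] = 0
(x ⊛ y)[3] = 1

x ⊛ y = [0, 0, 0, 1]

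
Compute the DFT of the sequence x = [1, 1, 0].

X[k] = Σ(n=0 to 2) x[n] · ω_3^(nk)
where ω_3 = e^(-2πi/3)

Computing each X[k]:
X[0] = 2
X[1] = 0.5000-0.8660i
X[2] = 0.5000+0.8660i

X = [2, 0.5000-0.8660i, 0.5000+0.8660i]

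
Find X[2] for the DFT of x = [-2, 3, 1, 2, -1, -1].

X[2] = Σ(n=0 to 5) x[n] · ω_6^(2n) where ω_6 = e^(-2πi/6)
= (-2)·ω_6^0 + (3)·ω_6^2 + (1)·ω_6^4 + (2)·ω_6^6 + (-1)·ω_6^8 + (-1)·ω_6^10

X[2] = -1.0000-1.7321i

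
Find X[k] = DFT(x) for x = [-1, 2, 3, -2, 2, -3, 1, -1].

X[k] = Σ(n=0 to 7) x[n] · ω_8^(nk)
where ω_8 = e^(-2πi/8)

Computing each X[k]:
X[0] = 1
X[1] = 1.2426-4.8284i
X[2] = -3-2i
X[3] = -7.2426-0.8284i
X[4] = 9
X[5] = -7.2426+0.8284i
X[6] = -3+2i
X[7] = 1.2426+4.8284i

X = [1, 1.2426-4.8284i, -3-2i, -7.2426-0.8284i, 9, -7.2426+0.8284i, -3+2i, 1.2426+4.8284i]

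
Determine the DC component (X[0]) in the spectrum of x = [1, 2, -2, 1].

X[0] = Σ(n=0 to 3) x[n] · ω_4^0 = Σ x[n]
= (1) + (2) + (-2) + (1)

X[0] = 2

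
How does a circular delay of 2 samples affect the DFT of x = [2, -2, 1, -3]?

Time shift by 2: X_shifted[k] = ω_4^(2k) · X[k]
Shifted x = [1, -3, 2, -2]

DFT(x[n-2]) = [-2, -1+1i, 8, -1-1i]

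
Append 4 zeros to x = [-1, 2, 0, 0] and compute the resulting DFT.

Original 4-point DFT: [1, -1-2i, -3, -1+2i]
Zero-padded 8-point DFT provides frequency interpolation.

DFT_8([x, 0, ...]) = [1, 0.4142-1.4142i, -1-2i, -2.4142-1.4142i, -3, -2.4142+1.4142i, -1+2i, 0.4142+1.4142i]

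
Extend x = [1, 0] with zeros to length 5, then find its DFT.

Original 2-point DFT: [1, 1]
Zero-padded 5-point DFT provides frequency interpolation.

DFT_5([x, 0, ...]) = [1, 1, 1, 1, 1]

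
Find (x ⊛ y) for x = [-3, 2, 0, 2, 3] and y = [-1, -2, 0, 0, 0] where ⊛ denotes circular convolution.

(x ⊛ y)[n] = Σ(m=0 to 4) x[m] · y[(n-m) mod 5]

Computing each output sample:
(x ⊛ y)[0] = -3
(x ⊛ y)[1] = 4
(x ⊛ y)[2] = -4
(x ⊛ y)[3] = -2
(x ⊛ y)[4] = -7

x ⊛ y = [-3, 4, -4, -2, -7]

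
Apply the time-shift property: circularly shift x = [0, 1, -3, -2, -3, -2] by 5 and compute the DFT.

Time shift by 5: X_shifted[k] = ω_6^(5k) · X[k]
Shifted x = [1, -3, -2, -3, -2, 0]

DFT(x[n-5]) = [-9, 4.5000+2.5981i, 1.5000+2.5981i, 3, 1.5000-2.5981i, 4.5000-2.5981i]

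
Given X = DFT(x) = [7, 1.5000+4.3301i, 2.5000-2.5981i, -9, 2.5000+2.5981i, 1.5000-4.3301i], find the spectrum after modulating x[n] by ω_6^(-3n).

Modulation property: DFT(ω_6^(-3n)·x[n]) = X[(k-3) mod 6], so circularly shift X by 3 positions.

X[k-3] = [-9, 2.5000+2.5981i, 1.5000-4.3301i, 7, 1.5000+4.3301i, 2.5000-2.5981i]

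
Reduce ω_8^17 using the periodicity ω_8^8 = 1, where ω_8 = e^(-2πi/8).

Since ω_8^8 = 1, powers reduce modulo 8.
17 mod 8 = 1
So ω_8^17 = ω_8^1 = e^(-2πi·1/8)

ω_8^17 = ω_8^1 = 0.7071-0.7071i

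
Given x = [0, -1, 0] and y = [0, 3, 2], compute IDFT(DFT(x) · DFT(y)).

(x ⊛ y)[n] = Σ(m=0 to 2) x[m] · y[(n-m) mod 3]

Computing each output sample:
(x ⊛ y)[0] = -2
(x ⊛ y)[1] = 0
(x ⊛ y)[2] = -3

x ⊛ y = [-2, 0, -3]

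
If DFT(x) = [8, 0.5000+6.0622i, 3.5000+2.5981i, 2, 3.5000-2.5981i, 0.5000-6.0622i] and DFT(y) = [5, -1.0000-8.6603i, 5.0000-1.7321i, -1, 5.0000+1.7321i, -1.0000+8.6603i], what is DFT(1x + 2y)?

By linearity: DFT(1x + 2y) = 1·DFT(x) + 2·DFT(y)
= 1·[8, 0.5000+6.0622i, 3.5000+2.5981i, 2, 3.5000-2.5981i, 0.5000-6.0622i] + 2·[5, -1.0000-8.6603i, 5.0000-1.7321i, -1, 5.0000+1.7321i, -1.0000+8.6603i]

Computing element-wise:
Z[0] = 1·(8) + 2·(5) = 18
Z[1] = 1·(0.5000+6.0622i) + 2·(-1.0000-8.6603i) = -1.5000-11.2584i
Z[2] = 1·(3.5000+2.5981i) + 2·(5.0000-1.7321i) = 13.5000-0.8661i
Z[3] = 1·(2) + 2·(-1) = 0
Z[4] = 1·(3.5000-2.5981i) + 2·(5.0000+1.7321i) = 13.5000+0.8661i
Z[5] = 1·(0.5000-6.0622i) + 2·(-1.0000+8.6603i) = -1.5000+11.2584i

DFT(1x + 2y) = 1·X + 2·Y = [18, -1.5000-11.2584i, 13.5000-0.8661i, 0, 13.5000+0.8661i, -1.5000+11.2584i]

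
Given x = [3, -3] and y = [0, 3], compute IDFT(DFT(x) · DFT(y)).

(x ⊛ y)[n] = Σ(m=0 to 1) x[m] · y[(n-m) mod 2]

Computing each output sample:
(x ⊛ y)[0] = -9
(x ⊛ y)[1] = 9

x ⊛ y = [-9, 9]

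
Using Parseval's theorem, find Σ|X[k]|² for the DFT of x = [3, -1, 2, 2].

Parseval: Σ|x[n]|² = (1/N)Σ|X[k]|², so Σ|X[k]|² = N·Σ|x[n]|² = 4·18.0000

Σ|X[k]|² = N·Σ|x[n]|² = 4·18.0000 = 72.0000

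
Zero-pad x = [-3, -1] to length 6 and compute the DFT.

Original 2-point DFT: [-4, -2]
Zero-padded 6-point DFT provides frequency interpolation.

DFT_6([x, 0, ...]) = [-4, -3.5000+0.8660i, -2.5000+0.8660i, -2, -2.5000-0.8660i, -3.5000-0.8660i]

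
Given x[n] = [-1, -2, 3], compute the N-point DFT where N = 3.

X[k] = Σ(n=0 to 2) x[n] · ω_3^(nk)
where ω_3 = e^(-2πi/3)

Computing each X[k]:
X[0] = 0
X[1] = -1.5000+4.3301i
X[2] = -1.5000-4.3301i

X = [0, -1.5000+4.3301i, -1.5000-4.3301i]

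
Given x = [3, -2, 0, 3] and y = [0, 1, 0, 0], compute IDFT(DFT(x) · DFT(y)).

(x ⊛ y)[n] = Σ(m=0 to 3) x[m] · y[(n-m) mod 4]

Computing each output sample:
(x ⊛ y)[0] = 3
(x ⊛ y)[1] = 3
(x ⊛ y)[2] = -2
(x ⊛ y)[3] = 0

x ⊛ y = [3, 3, -2, 0]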